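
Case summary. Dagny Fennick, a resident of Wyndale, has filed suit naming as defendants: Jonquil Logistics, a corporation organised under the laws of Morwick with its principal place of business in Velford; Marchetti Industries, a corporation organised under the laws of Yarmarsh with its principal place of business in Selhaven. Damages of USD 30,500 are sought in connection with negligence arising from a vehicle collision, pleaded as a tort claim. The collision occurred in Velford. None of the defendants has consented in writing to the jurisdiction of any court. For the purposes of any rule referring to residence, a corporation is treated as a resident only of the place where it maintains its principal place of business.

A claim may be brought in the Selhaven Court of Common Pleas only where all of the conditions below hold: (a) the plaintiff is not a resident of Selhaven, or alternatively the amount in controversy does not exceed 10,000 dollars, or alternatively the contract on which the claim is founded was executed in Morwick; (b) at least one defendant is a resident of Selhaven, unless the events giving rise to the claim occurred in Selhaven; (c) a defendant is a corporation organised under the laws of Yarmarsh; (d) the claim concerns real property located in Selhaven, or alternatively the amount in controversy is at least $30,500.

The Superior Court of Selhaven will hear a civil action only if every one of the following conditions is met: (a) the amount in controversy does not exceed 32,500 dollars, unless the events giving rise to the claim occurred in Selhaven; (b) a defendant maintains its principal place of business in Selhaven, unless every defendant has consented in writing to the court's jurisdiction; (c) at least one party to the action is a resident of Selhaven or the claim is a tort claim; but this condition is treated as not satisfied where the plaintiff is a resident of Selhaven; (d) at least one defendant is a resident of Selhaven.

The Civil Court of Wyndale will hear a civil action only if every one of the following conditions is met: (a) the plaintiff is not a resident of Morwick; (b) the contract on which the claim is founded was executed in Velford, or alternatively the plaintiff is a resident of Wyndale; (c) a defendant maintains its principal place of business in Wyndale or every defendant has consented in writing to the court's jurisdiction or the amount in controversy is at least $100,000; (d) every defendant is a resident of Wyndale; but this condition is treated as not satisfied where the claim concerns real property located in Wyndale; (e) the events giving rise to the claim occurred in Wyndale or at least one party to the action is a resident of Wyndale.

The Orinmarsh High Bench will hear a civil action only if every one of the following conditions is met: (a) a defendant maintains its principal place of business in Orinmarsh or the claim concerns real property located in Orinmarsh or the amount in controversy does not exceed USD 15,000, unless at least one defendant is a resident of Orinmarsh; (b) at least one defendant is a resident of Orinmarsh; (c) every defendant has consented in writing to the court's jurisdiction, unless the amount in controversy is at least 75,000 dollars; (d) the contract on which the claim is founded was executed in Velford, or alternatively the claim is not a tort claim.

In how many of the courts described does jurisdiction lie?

The Selhaven Court of Common Pleas:
  (a) The plaintiff resides in Wyndale, which is not Selhaven, which satisfies one of the alternatives. Condition met.
  (b) Marchetti Industries resides in Selhaven. Satisfied.
  (c) Marchetti Industries is organised under the laws of Yarmarsh. Condition met.
  (d) The amount in controversy is 30,500 dollars, which meets the 30,500 dollars floor — that alternative is enough. Condition met.
  → The court has jurisdiction.
The Superior Court of Selhaven:
  (a) The amount in controversy is $30,500, within the USD 32,500 ceiling. Condition met.
  (b) Marchetti Industries has its principal place of business in Selhaven. Condition met.
  (c) Marchetti Industries resides in Selhaven, which satisfies one of the alternatives. The exception is not triggered, since the plaintiff resides in Wyndale, not Selhaven. Satisfied.
  (d) Marchetti Industries resides in Selhaven. Condition met.
  → The court has jurisdiction.
The Civil Court of Wyndale:
  (a) The plaintiff resides in Wyndale, which is not Morwick. Satisfied.
  (b) The plaintiff resides in Wyndale — that alternative is enough. Met.
  (c) The corporate defendant(s) have their principal place of business in Selhaven, Velford, not Wyndale; no such written consent has been filed; the amount in controversy is 30,500 dollars, below the 100,000 dollars floor — none of the alternatives is met. Not met.
  (d) The defendants reside as follows — Jonquil Logistics in Velford, Marchetti Industries in Selhaven — not all in Wyndale. Condition not met.
  (e) Dagny Fennick resides in Wyndale, which satisfies one of the alternatives. Condition met.
  → At least one condition fails; no jurisdiction.
The Orinmarsh High Bench:
  (a) The corporate defendant(s) have their principal place of business in Selhaven, Velford, not Orinmarsh; the claim does not concern real property; the amount in controversy is $30,500, above the 15,000 dollars ceiling — every alternative fails. The proviso offers no rescue either, since no defendant resides in Orinmarsh (they reside in Velford, Selhaven). Fails.
  (b) No defendant resides in Orinmarsh (they reside in Velford, Selhaven). Fails.
  (c) No such written consent has been filed. The proviso offers no rescue either, since the amount in controversy is $30,500, below the $75,000 floor. Not met.
  (d) No contract (and hence no place of execution) is alleged; the claim is a tort claim — none of the alternatives is met. Fails.
  → Not every requirement is met — no jurisdiction.
Courts with jurisdiction: the Selhaven Court of Common Pleas, the Superior Court of Selhaven — 2 in total.

2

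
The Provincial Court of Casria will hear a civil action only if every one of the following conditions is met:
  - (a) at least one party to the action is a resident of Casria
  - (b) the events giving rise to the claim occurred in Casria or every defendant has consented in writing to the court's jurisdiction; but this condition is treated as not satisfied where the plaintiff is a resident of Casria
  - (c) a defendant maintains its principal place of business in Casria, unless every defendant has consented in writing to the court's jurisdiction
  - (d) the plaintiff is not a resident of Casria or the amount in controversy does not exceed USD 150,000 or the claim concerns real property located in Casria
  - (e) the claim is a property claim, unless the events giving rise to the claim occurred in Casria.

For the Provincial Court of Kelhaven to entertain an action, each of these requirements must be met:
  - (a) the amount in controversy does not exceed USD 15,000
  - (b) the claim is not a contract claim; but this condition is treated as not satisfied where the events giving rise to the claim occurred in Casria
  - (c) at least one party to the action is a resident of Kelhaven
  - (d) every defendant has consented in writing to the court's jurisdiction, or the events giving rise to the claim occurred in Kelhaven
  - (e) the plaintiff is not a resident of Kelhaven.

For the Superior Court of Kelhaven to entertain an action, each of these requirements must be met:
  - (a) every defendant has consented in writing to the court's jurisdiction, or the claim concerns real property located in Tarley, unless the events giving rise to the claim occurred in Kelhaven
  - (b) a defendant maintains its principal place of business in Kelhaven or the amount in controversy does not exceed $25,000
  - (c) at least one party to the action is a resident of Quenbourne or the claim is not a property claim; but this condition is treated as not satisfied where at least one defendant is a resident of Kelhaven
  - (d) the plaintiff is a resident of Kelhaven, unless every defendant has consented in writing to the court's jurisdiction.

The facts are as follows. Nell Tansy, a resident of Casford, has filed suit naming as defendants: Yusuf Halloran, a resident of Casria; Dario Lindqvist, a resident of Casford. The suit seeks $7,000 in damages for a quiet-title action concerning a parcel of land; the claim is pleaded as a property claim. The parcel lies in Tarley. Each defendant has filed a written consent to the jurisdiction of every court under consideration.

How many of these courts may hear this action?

The Provincial Court of Casria:
  (a) Yusuf Halloran resides in Casria. Met.
  (b) Every defendant has filed written consent, so this disjunct is met. And the carve-out is inapplicable — the plaintiff resides in Casford, not Casria. Condition met.
  (c) No defendant is a corporation. The proviso rescues it, though: every defendant has filed written consent. Satisfied.
  (d) The plaintiff resides in Casford, which is not Casria, which satisfies one of the alternatives. Satisfied.
  (e) The claim is a property claim. Condition met.
  → All conditions met; jurisdiction exists.
The Provincial Court of Kelhaven:
  (a) The amount in controversy is USD 7,000, within the USD 15,000 ceiling. Satisfied.
  (b) The claim is a property claim, not a contract claim. The exception is not triggered, since the operative events occurred in Tarley, not Casria. Met.
  (c) No party resides in Kelhaven. Condition not met.
  (d) Every defendant has filed written consent — that alternative is enough. Condition met.
  (e) The plaintiff resides in Casford, which is not Kelhaven. Condition met.
  → At least one condition fails; no jurisdiction.
The Superior Court of Kelhaven:
  (a) Every defendant has filed written consent, so this disjunct is met. Satisfied.
  (b) The amount in controversy is $7,000, within the USD 25,000 ceiling — that alternative is enough. Satisfied.
  (c) No party resides in Quenbourne; the claim is a property claim — every alternative fails. Fails.
  (d) The plaintiff resides in Casford, not Kelhaven. But every defendant has filed written consent, and the 'unless' clause therefore excuses the requirement. Satisfied.
  → The court lacks jurisdiction.
Courts with jurisdiction: the Provincial Court of Casria — 1 in total.

1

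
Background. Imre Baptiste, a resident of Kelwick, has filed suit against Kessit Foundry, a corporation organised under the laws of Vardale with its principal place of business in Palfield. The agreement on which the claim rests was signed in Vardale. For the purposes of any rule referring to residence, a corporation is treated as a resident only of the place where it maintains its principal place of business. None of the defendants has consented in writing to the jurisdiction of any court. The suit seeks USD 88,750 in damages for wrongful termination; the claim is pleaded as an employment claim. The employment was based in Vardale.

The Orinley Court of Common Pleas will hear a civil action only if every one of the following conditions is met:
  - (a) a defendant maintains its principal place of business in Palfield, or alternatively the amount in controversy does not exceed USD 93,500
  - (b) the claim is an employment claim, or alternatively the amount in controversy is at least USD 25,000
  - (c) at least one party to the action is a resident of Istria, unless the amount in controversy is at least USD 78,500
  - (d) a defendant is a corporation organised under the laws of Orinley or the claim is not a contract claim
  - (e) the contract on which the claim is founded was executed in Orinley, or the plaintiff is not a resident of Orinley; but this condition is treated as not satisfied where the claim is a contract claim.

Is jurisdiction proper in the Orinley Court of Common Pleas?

Yes

The Orinley Court of Common Pleas:
  (a) Kessit Foundry has its principal place of business in Palfield, so this disjunct is met. Met.
  (b) The claim is an employment claim, so this disjunct is met. Met.
  (c) No party resides in Istria. But the amount in controversy is USD 88,750, which meets the 78,500 dollars floor, and the 'unless' clause therefore excuses the requirement. Condition met.
  (d) The claim is an employment claim, not a contract claim, which satisfies one of the alternatives. Condition met.
  (e) The plaintiff resides in Kelwick, which is not Orinley, so one alternative holds. And the carve-out is inapplicable — the claim is an employment claim, not a contract claim. Met.
  → Every requirement is satisfied — jurisdiction.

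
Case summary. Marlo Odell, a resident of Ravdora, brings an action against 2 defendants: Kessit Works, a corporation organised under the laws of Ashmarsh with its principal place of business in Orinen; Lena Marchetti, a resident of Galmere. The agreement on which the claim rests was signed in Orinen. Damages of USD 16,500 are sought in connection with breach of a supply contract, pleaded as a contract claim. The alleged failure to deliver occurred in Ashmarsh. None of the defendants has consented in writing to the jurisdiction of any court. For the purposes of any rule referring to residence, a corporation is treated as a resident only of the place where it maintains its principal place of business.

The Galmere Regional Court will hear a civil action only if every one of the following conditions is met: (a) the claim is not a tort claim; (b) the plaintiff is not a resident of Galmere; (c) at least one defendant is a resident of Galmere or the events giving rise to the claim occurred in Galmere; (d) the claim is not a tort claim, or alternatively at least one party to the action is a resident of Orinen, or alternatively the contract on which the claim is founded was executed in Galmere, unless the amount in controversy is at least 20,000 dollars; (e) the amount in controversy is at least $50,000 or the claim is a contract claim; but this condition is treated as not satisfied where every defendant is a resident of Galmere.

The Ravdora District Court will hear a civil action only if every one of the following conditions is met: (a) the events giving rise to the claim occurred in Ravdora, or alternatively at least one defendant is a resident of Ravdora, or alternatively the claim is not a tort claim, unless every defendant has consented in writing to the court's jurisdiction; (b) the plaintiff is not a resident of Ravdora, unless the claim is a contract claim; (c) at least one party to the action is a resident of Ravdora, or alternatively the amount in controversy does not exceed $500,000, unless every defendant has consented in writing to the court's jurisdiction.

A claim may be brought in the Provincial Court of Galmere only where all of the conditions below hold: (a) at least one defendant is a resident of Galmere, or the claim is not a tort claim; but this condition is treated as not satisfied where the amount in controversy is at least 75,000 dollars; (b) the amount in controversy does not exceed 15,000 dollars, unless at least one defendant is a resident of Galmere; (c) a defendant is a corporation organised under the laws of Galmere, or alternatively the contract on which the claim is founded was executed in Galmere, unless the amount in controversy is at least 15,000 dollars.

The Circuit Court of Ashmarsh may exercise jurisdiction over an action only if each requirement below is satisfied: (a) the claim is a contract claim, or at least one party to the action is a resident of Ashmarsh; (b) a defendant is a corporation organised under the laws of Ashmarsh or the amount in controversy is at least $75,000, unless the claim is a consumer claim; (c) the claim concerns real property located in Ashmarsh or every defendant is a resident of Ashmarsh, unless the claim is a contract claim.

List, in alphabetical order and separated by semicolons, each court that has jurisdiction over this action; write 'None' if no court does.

The Galmere Regional Court:
  (a) The claim is a contract claim, not a tort claim. Condition met.
  (b) The plaintiff resides in Ravdora, which is not Galmere. Met.
  (c) Lena Marchetti resides in Galmere — that alternative is enough. Condition met.
  (d) The claim is a contract claim, not a tort claim, so one alternative holds. Met.
  (e) The claim is a contract claim, which satisfies one of the alternatives. The exception is not triggered, since the defendants reside as follows — Kessit Works in Orinen, Lena Marchetti in Galmere — not all in Galmere. Met.
  → All conditions met; jurisdiction exists.
The Ravdora District Court:
  (a) The claim is a contract claim, not a tort claim, so this disjunct is met. Condition met.
  (b) The plaintiff resides in Ravdora. But the claim is a contract claim, and the 'unless' clause therefore excuses the requirement. Satisfied.
  (c) Marlo Odell resides in Ravdora — that alternative is enough. Satisfied.
  → The court has jurisdiction.
The Provincial Court of Galmere:
  (a) Lena Marchetti resides in Galmere, so one alternative holds. The exception is not triggered, since the amount in controversy is USD 16,500, below the USD 75,000 floor. Condition met.
  (b) The amount in controversy is 16,500 dollars, above the 15,000 dollars ceiling. However, Lena Marchetti resides in Galmere, so the 'unless' proviso supplies this condition. Satisfied.
  (c) The corporate defendant(s) are organised in Ashmarsh, not Galmere; the contract was executed in Orinen, not Galmere — every alternative fails. But the amount in controversy is 16,500 dollars, which meets the USD 15,000 floor, and the 'unless' clause therefore excuses the requirement. Condition met.
  → The court has jurisdiction.
The Circuit Court of Ashmarsh:
  (a) The claim is a contract claim, so this disjunct is met. Satisfied.
  (b) Kessit Works is organised under the laws of Ashmarsh, so one alternative holds. Met.
  (c) The claim does not concern real property; the defendants reside as follows — Kessit Works in Orinen, Lena Marchetti in Galmere — not all in Ashmarsh — no alternative holds. The proviso rescues it, though: the claim is a contract claim. Satisfied.
  → All conditions met; jurisdiction exists.

the Circuit Court of Ashmarsh; the Galmere Regional Court; the Provincial Court of Galmere; the Ravdora District Court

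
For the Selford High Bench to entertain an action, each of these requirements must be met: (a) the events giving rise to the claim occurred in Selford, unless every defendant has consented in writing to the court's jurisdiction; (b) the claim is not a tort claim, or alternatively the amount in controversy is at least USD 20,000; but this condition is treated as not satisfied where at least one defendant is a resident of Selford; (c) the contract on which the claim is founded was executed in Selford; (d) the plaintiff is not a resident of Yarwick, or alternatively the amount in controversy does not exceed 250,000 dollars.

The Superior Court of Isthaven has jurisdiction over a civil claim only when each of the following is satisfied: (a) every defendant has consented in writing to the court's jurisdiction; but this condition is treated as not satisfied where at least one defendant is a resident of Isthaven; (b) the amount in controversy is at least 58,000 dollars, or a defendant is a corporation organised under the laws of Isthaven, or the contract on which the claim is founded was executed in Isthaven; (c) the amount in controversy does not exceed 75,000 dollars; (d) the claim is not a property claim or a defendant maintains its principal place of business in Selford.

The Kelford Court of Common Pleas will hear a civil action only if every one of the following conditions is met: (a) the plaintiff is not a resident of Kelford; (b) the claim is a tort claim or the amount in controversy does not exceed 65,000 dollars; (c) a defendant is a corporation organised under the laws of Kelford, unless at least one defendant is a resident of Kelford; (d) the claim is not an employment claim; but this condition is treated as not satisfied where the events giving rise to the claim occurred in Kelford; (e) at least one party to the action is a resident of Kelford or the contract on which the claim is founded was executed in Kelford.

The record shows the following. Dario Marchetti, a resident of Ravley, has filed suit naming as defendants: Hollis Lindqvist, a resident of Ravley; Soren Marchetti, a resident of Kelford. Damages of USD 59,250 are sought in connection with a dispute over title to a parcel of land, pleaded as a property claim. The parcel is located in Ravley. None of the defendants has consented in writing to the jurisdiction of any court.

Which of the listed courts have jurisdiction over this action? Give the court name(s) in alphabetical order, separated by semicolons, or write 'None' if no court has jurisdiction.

The Selford High Bench:
  (a) The operative events occurred in Ravley, not Selford. And no such written consent has been filed, so the proviso does not save it. Fails.
  (b) The claim is a property claim, not a tort claim, so one alternative holds. The exception is not triggered, since no defendant resides in Selford (they reside in Ravley, Kelford). Condition met.
  (c) No contract (and hence no place of execution) is alleged. Not met.
  (d) The plaintiff resides in Ravley, which is not Yarwick, so one alternative holds. Condition met.
  → At least one condition fails; no jurisdiction.
The Superior Court of Isthaven:
  (a) No such written consent has been filed. Condition not met.
  (b) The amount in controversy is 59,250 dollars, which meets the USD 58,000 floor, so this disjunct is met. Condition met.
  (c) The amount in controversy is USD 59,250, within the $75,000 ceiling. Satisfied.
  (d) The claim is a property claim; no defendant is a corporation — none of the alternatives is met. Not satisfied.
  → No jurisdiction.
The Kelford Court of Common Pleas:
  (a) The plaintiff resides in Ravley, which is not Kelford. Condition met.
  (b) The amount in controversy is 59,250 dollars, within the USD 65,000 ceiling, which satisfies one of the alternatives. Met.
  (c) No defendant is a corporation. However, Soren Marchetti resides in Kelford, so the 'unless' proviso supplies this condition. Met.
  (d) The claim is a property claim, not an employment claim. And the carve-out is inapplicable — the operative events occurred in Ravley, not Kelford. Met.
  (e) Soren Marchetti resides in Kelford, so one alternative holds. Met.
  → Every requirement is satisfied — jurisdiction.

the Kelford Court of Common Pleas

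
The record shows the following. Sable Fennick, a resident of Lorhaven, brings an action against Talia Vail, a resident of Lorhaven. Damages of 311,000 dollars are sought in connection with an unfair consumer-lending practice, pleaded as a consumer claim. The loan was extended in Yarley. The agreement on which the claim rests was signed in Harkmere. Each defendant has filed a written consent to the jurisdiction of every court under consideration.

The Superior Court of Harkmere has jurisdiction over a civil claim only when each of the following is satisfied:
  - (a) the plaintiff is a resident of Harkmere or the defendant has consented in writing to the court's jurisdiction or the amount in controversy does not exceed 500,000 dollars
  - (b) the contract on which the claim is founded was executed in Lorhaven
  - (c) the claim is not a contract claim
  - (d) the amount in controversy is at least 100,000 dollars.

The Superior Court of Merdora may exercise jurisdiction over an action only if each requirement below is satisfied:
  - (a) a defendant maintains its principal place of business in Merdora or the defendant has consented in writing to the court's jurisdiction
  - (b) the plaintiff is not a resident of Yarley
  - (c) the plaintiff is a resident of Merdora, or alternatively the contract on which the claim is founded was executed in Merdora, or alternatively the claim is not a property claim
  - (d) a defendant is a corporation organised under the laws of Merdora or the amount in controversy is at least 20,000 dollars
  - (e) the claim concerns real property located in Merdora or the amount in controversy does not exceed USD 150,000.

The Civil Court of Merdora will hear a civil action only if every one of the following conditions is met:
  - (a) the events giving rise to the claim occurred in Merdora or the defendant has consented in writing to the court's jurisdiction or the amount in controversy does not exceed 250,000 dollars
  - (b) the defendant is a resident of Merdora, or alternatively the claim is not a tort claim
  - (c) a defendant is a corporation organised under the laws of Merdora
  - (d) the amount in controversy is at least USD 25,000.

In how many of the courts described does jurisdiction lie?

The Superior Court of Harkmere:
  (a) Every defendant has filed written consent — that alternative is enough. Satisfied.
  (b) The contract was executed in Harkmere, not Lorhaven. Condition not met.
  (c) The claim is a consumer claim, not a contract claim. Met.
  (d) The amount in controversy is $311,000, which meets the $100,000 floor. Satisfied.
  → No jurisdiction.
The Superior Court of Merdora:
  (a) Every defendant has filed written consent, which satisfies one of the alternatives. Condition met.
  (b) The plaintiff resides in Lorhaven, which is not Yarley. Satisfied.
  (c) The claim is a consumer claim, not a property claim, which satisfies one of the alternatives. Condition met.
  (d) The amount in controversy is 311,000 dollars, which meets the 20,000 dollars floor, so this disjunct is met. Met.
  (e) The claim does not concern real property; the amount in controversy is $311,000, above the 150,000 dollars ceiling — every alternative fails. Not met.
  → No jurisdiction.
The Civil Court of Merdora:
  (a) Every defendant has filed written consent, which satisfies one of the alternatives. Met.
  (b) The claim is a consumer claim, not a tort claim, so one alternative holds. Met.
  (c) No defendant is a corporation. Fails.
  (d) The amount in controversy is USD 311,000, which meets the 25,000 dollars floor. Met.
  → The court lacks jurisdiction.
No court satisfies all of its conditions.

0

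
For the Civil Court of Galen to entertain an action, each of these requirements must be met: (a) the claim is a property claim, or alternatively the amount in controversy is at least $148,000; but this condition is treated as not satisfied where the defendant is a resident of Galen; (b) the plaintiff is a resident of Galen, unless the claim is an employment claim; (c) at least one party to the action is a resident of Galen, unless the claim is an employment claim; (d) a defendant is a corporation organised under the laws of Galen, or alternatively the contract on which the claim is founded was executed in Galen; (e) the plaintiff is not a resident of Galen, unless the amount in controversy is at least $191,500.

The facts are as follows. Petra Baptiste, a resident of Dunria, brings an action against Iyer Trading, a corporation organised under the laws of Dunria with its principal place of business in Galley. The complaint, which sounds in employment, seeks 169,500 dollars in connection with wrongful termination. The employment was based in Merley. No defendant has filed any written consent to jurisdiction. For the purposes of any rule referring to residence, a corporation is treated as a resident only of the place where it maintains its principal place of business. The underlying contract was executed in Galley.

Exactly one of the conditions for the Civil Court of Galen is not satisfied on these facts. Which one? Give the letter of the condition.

The Civil Court of Galen:
  (a) The amount in controversy is USD 169,500, which meets the $148,000 floor, which satisfies one of the alternatives. The exception is not triggered, since the defendant resides in Galley, not Galen. Condition met.
  (b) The plaintiff resides in Dunria, not Galen. The proviso rescues it, though: the claim is an employment claim. Condition met.
  (c) No party resides in Galen. But the claim is an employment claim, and the 'unless' clause therefore excuses the requirement. Satisfied.
  (d) The corporate defendant(s) are organised in Dunria, not Galen; the contract was executed in Galley, not Galen — every alternative fails. Condition not met.
  (e) The plaintiff resides in Dunria, which is not Galen. Condition met.
Only condition (d) fails.

(d)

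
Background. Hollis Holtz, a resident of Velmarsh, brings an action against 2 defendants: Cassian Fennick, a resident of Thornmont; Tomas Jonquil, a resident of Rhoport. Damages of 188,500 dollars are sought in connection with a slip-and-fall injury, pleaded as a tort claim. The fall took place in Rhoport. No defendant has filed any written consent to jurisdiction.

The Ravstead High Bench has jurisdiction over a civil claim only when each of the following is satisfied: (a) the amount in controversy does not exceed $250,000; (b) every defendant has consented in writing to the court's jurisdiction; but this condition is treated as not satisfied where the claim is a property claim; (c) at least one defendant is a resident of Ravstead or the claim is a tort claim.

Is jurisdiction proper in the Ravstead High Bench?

No

The Ravstead High Bench:
  (a) The amount in controversy is $188,500, within the USD 250,000 ceiling. Condition met.
  (b) No such written consent has been filed. Fails.
  (c) The claim is a tort claim, so this disjunct is met. Condition met.
  → At least one condition fails; no jurisdiction.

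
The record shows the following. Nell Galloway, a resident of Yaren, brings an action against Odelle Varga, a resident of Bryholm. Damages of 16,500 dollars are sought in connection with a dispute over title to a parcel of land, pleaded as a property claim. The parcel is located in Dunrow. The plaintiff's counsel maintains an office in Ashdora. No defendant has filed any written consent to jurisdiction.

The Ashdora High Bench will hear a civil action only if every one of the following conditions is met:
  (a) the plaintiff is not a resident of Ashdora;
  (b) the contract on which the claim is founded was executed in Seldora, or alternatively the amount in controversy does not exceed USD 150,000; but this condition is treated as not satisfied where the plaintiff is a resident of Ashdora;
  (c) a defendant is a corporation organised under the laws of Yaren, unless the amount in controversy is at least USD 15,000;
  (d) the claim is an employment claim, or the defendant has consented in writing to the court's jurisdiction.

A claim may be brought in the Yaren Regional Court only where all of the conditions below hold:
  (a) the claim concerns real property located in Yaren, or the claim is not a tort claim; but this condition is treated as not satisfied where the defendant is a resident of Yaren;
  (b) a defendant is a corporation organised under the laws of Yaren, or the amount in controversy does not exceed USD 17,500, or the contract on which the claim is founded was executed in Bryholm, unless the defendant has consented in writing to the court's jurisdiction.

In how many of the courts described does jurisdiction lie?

1

The Ashdora High Bench:
  (a) The plaintiff resides in Yaren, which is not Ashdora. Met.
  (b) The amount in controversy is $16,500, within the 150,000 dollars ceiling, so this disjunct is met. The carve-out does not apply: the plaintiff resides in Yaren, not Ashdora. Met.
  (c) No defendant is a corporation. However, the amount in controversy is 16,500 dollars, which meets the $15,000 floor, so the 'unless' proviso supplies this condition. Satisfied.
  (d) The claim is a property claim, not an employment claim; no such written consent has been filed — every alternative fails. Condition not met.
  → No jurisdiction.
The Yaren Regional Court:
  (a) The claim is a property claim, not a tort claim, so one alternative holds. The exception is not triggered, since the defendant resides in Bryholm, not Yaren. Met.
  (b) The amount in controversy is 16,500 dollars, within the USD 17,500 ceiling, so one alternative holds. Met.
  → Every requirement is satisfied — jurisdiction.
Courts with jurisdiction: the Yaren Regional Court — 1 in total.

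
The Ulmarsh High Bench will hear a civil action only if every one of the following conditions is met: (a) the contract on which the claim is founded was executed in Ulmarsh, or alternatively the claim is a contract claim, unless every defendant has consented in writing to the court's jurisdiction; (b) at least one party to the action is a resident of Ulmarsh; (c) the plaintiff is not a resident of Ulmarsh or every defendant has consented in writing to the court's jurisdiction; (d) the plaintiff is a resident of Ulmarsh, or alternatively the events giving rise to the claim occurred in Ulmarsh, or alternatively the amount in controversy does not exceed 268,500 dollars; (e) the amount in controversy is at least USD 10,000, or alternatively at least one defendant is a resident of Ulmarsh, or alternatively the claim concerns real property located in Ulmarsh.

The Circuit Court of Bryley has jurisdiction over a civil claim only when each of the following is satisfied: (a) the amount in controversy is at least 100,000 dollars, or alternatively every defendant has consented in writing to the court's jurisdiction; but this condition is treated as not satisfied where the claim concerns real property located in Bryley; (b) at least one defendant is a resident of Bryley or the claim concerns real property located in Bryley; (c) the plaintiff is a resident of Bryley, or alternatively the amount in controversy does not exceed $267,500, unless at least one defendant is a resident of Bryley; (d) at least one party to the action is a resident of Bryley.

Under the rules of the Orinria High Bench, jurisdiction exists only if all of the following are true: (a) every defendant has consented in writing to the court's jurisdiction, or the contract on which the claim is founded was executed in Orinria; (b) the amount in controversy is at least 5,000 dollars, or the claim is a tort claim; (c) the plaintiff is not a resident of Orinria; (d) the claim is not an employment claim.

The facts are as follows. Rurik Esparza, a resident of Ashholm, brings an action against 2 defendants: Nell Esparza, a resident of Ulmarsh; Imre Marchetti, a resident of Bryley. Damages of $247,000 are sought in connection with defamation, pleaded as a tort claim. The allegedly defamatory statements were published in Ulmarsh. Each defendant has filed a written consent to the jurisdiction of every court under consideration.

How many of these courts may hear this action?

3

The Ulmarsh High Bench:
  (a) No contract (and hence no place of execution) is alleged; the claim is a tort claim, not a contract claim — every alternative fails. But every defendant has filed written consent, and the 'unless' clause therefore excuses the requirement. Condition met.
  (b) Nell Esparza resides in Ulmarsh. Satisfied.
  (c) The plaintiff resides in Ashholm, which is not Ulmarsh, so this disjunct is met. Met.
  (d) The operative events occurred in Ulmarsh, so this disjunct is met. Satisfied.
  (e) The amount in controversy is $247,000, which meets the USD 10,000 floor, so one alternative holds. Condition met.
  → Every requirement is satisfied — jurisdiction.
The Circuit Court of Bryley:
  (a) The amount in controversy is USD 247,000, which meets the 100,000 dollars floor, so one alternative holds. The carve-out does not apply: the claim does not concern real property. Satisfied.
  (b) Imre Marchetti resides in Bryley, so this disjunct is met. Met.
  (c) The amount in controversy is 247,000 dollars, within the USD 267,500 ceiling — that alternative is enough. Met.
  (d) Imre Marchetti resides in Bryley. Condition met.
  → All conditions met; jurisdiction exists.
The Orinria High Bench:
  (a) Every defendant has filed written consent, so this disjunct is met. Condition met.
  (b) The amount in controversy is 247,000 dollars, which meets the USD 5,000 floor, which satisfies one of the alternatives. Met.
  (c) The plaintiff resides in Ashholm, which is not Orinria. Condition met.
  (d) The claim is a tort claim, not an employment claim. Condition met.
  → Every requirement is satisfied — jurisdiction.
Courts with jurisdiction: the Ulmarsh High Bench, the Circuit Court of Bryley, the Orinria High Bench — 3 in total.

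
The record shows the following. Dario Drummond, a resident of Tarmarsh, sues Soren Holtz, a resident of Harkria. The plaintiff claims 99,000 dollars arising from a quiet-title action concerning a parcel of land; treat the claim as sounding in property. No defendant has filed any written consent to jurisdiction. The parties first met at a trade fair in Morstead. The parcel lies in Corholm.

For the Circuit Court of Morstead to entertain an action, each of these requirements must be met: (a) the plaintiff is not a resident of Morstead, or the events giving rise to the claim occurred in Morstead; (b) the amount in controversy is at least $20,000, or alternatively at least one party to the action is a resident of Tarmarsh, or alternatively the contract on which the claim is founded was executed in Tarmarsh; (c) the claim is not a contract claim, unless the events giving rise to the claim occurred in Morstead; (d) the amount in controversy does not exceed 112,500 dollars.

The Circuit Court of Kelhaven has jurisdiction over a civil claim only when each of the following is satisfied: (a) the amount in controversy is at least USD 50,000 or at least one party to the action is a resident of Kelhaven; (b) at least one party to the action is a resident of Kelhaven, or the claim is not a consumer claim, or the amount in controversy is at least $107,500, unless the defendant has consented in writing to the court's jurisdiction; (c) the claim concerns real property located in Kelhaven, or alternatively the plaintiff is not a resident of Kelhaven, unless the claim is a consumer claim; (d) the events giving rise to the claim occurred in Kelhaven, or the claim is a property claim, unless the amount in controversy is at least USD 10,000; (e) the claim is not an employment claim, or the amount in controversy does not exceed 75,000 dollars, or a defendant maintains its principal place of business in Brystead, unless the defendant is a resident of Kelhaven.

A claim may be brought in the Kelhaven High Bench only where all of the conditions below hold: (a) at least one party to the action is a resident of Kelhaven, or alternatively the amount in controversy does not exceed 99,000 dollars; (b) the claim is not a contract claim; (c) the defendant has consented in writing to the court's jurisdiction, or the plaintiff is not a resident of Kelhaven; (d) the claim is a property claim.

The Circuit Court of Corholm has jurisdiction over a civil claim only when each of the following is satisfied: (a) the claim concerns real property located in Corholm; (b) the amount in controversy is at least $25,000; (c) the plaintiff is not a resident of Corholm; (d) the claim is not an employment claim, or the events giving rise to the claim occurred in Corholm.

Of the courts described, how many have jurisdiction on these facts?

4

The Circuit Court of Morstead:
  (a) The plaintiff resides in Tarmarsh, which is not Morstead — that alternative is enough. Met.
  (b) The amount in controversy is $99,000, which meets the USD 20,000 floor — that alternative is enough. Condition met.
  (c) The claim is a property claim, not a contract claim. Condition met.
  (d) The amount in controversy is USD 99,000, within the $112,500 ceiling. Condition met.
  → Every requirement is satisfied — jurisdiction.
The Circuit Court of Kelhaven:
  (a) The amount in controversy is $99,000, which meets the $50,000 floor — that alternative is enough. Met.
  (b) The claim is a property claim, not a consumer claim, so one alternative holds. Satisfied.
  (c) The plaintiff resides in Tarmarsh, which is not Kelhaven — that alternative is enough. Met.
  (d) The claim is a property claim, which satisfies one of the alternatives. Satisfied.
  (e) The claim is a property claim, not an employment claim, so one alternative holds. Met.
  → Jurisdiction lies.
The Kelhaven High Bench:
  (a) The amount in controversy is $99,000, within the USD 99,000 ceiling, which satisfies one of the alternatives. Condition met.
  (b) The claim is a property claim, not a contract claim. Met.
  (c) The plaintiff resides in Tarmarsh, which is not Kelhaven, which satisfies one of the alternatives. Met.
  (d) The claim is a property claim. Condition met.
  → Every requirement is satisfied — jurisdiction.
The Circuit Court of Corholm:
  (a) The property lies in Corholm. Condition met.
  (b) The amount in controversy is $99,000, which meets the USD 25,000 floor. Met.
  (c) The plaintiff resides in Tarmarsh, which is not Corholm. Met.
  (d) The claim is a property claim, not an employment claim, so this disjunct is met. Condition met.
  → The court has jurisdiction.
Courts with jurisdiction: the Circuit Court of Morstead, the Circuit Court of Kelhaven, the Kelhaven High Bench, the Circuit Court of Corholm — 4 in total.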